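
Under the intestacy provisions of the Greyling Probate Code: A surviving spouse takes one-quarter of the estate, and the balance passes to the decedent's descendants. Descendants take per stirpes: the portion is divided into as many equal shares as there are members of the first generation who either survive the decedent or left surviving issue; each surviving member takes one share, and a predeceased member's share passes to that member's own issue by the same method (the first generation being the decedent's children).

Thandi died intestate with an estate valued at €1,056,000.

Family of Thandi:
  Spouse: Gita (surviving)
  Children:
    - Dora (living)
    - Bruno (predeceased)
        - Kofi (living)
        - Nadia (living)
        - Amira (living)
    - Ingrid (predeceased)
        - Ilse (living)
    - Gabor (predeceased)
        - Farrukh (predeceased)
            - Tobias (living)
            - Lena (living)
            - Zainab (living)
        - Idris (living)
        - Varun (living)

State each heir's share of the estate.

Gita takes one-quarter of €1,056,000 = €264,000. The remaining €792,000 passes to the descendants.
The descendants' portion (€792,000) is divided into 4 shares of €198,000: Dora takes €198,000; Bruno's €198,000 share passes to Bruno's issue; Ingrid's €198,000 share passes to Ingrid's issue; Gabor's €198,000 share passes to Gabor's issue.
Bruno's share (€198,000) is divided into 3 shares of €66,000: Kofi, Nadia, and Amira each take €66,000.
Ingrid's share (€198,000) passes entirely to Ilse.
Gabor's share (€198,000) is divided into 3 shares of €66,000: Idris and Varun each take €66,000; Farrukh's €66,000 share passes to Farrukh's issue.
Farrukh's share (€66,000) is divided into 3 shares of €22,000: Tobias, Lena, and Zainab each take €22,000.

Gita: €264,000; Dora: €198,000; Kofi: €66,000; Nadia: €66,000; Amira: €66,000; Ilse: €198,000; Tobias: €22,000; Lena: €22,000; Zainab: €22,000; Idris: €66,000; Varun: €66,000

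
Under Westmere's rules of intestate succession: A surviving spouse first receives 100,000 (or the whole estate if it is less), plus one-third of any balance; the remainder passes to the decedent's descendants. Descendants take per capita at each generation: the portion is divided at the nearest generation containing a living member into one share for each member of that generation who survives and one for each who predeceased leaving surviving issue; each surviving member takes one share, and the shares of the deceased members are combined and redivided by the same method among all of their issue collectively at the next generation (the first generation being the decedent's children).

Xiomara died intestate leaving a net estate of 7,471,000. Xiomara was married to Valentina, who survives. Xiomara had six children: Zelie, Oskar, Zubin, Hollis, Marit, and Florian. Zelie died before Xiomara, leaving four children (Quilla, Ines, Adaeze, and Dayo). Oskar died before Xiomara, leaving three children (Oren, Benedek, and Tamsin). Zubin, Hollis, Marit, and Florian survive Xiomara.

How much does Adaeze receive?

Adaeze receives 234,000.

Valentina first takes 100,000, leaving a balance of 7,371,000. Valentina then takes one-third of the balance (2,457,000), for a total of 2,557,000. The remaining 4,914,000 passes to the descendants.
The descendants' portion (4,914,000) is divided at the children's generation into 6 shares of 819,000. Zubin, Hollis, Marit, and Florian each take 819,000. The 2 shares of the deceased (Zelie and Oskar) are combined into a pool of 1,638,000.
That pool (1,638,000) is divided at the grandchildren's generation equally among Quilla, Ines, Adaeze, Dayo, Oren, Benedek, and Tamsin: 234,000 each.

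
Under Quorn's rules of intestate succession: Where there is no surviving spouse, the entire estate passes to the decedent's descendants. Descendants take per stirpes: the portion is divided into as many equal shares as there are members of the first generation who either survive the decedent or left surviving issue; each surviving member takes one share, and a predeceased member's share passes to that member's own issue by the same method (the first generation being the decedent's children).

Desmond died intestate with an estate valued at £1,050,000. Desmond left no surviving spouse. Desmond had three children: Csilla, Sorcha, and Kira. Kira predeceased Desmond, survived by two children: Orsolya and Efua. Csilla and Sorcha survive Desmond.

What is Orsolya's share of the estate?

Orsolya receives £175,000.

The entire £1,050,000 passes to the descendants.
That amount (£1,050,000) is divided into 3 shares of £350,000: Csilla and Sorcha each take £350,000; Kira's £350,000 share passes to Kira's issue.
Kira's share (£350,000) is divided into 2 shares of £175,000: Orsolya and Efua each take £175,000.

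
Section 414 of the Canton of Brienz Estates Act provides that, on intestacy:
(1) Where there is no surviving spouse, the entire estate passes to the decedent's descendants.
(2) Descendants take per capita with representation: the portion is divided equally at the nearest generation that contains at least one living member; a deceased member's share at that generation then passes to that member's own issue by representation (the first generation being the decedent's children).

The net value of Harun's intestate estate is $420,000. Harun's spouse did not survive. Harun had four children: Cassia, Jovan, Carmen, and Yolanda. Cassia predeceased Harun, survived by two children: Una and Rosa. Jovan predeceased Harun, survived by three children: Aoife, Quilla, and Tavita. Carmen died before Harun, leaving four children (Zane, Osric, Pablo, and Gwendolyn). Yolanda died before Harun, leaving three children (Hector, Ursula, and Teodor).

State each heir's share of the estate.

The entire $420,000 passes to the descendants.
No child survives, so the initial division is made at the grandchildren's generation.
That amount ($420,000) is divided into 12 shares of $35,000: Una, Rosa, Aoife, Quilla, Tavita, Zane, Osric, Pablo, Gwendolyn, Hector, Ursula, and Teodor each take $35,000.

Una: $35,000; Rosa: $35,000; Aoife: $35,000; Quilla: $35,000; Tavita: $35,000; Zane: $35,000; Osric: $35,000; Pablo: $35,000; Gwendolyn: $35,000; Hector: $35,000; Ursula: $35,000; Teodor: $35,000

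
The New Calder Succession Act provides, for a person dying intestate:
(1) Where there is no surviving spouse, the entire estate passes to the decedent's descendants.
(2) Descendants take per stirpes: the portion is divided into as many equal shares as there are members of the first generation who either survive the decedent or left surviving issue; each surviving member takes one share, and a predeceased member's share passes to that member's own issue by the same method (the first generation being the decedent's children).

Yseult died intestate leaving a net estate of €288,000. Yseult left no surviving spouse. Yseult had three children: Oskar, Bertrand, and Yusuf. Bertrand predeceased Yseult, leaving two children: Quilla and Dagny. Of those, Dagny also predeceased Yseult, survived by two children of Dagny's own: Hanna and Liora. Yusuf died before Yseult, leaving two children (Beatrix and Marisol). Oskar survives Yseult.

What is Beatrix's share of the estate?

Beatrix receives €48,000.

The entire €288,000 passes to the descendants.
That amount (€288,000) is divided into 3 shares of €96,000: Oskar takes €96,000; Bertrand's €96,000 share passes to Bertrand's issue; Yusuf's €96,000 share passes to Yusuf's issue.
Bertrand's share (€96,000) is divided into 2 shares of €48,000: Quilla takes €48,000; Dagny's €48,000 share passes to Dagny's issue.
Dagny's share (€48,000) is divided into 2 shares of €24,000: Hanna and Liora each take €24,000.
Yusuf's share (€96,000) is divided into 2 shares of €48,000: Beatrix and Marisol each take €48,000.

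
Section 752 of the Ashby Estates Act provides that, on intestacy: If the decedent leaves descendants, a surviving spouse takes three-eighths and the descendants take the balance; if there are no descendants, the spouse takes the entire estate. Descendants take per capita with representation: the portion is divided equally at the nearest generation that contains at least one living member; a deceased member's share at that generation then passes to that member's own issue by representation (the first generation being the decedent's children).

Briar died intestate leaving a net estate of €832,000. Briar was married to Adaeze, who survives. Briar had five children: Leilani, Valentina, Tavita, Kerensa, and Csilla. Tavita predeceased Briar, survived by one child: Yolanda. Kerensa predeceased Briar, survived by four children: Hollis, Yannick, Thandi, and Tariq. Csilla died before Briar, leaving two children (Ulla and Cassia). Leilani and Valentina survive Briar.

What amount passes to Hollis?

Adaeze takes three-eighths of €832,000 = €312,000. The remaining €520,000 passes to the descendants.
The descendants' portion (€520,000) is divided into 5 shares of €104,000: Leilani and Valentina each take €104,000; Tavita's €104,000 share passes to Tavita's issue; Kerensa's €104,000 share passes to Kerensa's issue; Csilla's €104,000 share passes to Csilla's issue.
Tavita's share (€104,000) passes entirely to Yolanda.
Kerensa's share (€104,000) is divided into 4 shares of €26,000: Hollis, Yannick, Thandi, and Tariq each take €26,000.
Csilla's share (€104,000) is divided into 2 shares of €52,000: Ulla and Cassia each take €52,000.

Hollis receives €26,000.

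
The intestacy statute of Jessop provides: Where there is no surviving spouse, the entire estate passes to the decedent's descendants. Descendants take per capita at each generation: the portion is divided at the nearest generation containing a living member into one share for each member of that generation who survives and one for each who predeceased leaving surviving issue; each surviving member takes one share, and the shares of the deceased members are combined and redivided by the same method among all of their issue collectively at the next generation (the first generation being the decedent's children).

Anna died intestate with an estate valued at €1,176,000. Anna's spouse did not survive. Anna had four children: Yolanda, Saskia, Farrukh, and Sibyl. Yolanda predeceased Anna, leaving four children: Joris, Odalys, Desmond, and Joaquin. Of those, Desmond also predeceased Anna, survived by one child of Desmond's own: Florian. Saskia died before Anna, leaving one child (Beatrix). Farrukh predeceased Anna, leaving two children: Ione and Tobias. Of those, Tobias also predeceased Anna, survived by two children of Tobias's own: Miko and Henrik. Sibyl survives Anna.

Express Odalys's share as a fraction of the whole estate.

The entire €1,176,000 passes to the descendants.
That amount (€1,176,000) is divided at the children's generation into 4 shares of €294,000. Sibyl takes €294,000. The 3 shares of the deceased (Yolanda, Saskia, and Farrukh) are combined into a pool of €882,000.
That pool (€882,000) is divided at the grandchildren's generation into 7 shares of €126,000. Joris, Odalys, Joaquin, Beatrix, and Ione each take €126,000. The 2 shares of the deceased (Desmond and Tobias) are combined into a pool of €252,000.
That pool (€252,000) is divided at the great-grandchildren's generation equally among Florian, Miko, and Henrik: €84,000 each.

Odalys receives 3/28 of the estate.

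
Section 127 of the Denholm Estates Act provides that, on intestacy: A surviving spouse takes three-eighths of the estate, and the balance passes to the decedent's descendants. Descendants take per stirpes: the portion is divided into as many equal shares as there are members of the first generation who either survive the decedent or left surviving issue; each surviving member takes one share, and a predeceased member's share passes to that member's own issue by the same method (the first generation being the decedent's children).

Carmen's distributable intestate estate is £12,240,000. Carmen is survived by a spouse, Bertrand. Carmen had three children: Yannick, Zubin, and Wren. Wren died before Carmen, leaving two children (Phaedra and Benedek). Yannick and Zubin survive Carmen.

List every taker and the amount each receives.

Bertrand takes three-eighths of £12,240,000 = £4,590,000. The remaining £7,650,000 passes to the descendants.
The descendants' portion (£7,650,000) is divided into 3 shares of £2,550,000: Yannick and Zubin each take £2,550,000; Wren's £2,550,000 share passes to Wren's issue.
Wren's share (£2,550,000) is divided into 2 shares of £1,275,000: Phaedra and Benedek each take £1,275,000.

Bertrand: £4,590,000; Yannick: £2,550,000; Zubin: £2,550,000; Phaedra: £1,275,000; Benedek: £1,275,000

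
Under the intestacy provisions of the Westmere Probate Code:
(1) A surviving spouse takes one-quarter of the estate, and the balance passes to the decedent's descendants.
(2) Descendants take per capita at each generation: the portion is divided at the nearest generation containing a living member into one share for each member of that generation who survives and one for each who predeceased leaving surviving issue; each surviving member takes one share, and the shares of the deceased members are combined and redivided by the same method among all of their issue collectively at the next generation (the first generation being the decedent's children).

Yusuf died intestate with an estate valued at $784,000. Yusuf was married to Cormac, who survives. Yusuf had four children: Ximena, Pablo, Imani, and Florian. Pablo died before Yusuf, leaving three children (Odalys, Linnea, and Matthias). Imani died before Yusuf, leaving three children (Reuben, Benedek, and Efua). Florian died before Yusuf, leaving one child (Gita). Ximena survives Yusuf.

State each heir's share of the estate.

Cormac takes one-quarter of $784,000 = $196,000. The remaining $588,000 passes to the descendants.
The descendants' portion ($588,000) is divided at the children's generation into 4 shares of $147,000. Ximena takes $147,000. The 3 shares of the deceased (Pablo, Imani, and Florian) are combined into a pool of $441,000.
That pool ($441,000) is divided at the grandchildren's generation equally among Odalys, Linnea, Matthias, Reuben, Benedek, Efua, and Gita: $63,000 each.

Cormac: $196,000; Ximena: $147,000; Odalys: $63,000; Linnea: $63,000; Matthias: $63,000; Reuben: $63,000; Benedek: $63,000; Efua: $63,000; Gita: $63,000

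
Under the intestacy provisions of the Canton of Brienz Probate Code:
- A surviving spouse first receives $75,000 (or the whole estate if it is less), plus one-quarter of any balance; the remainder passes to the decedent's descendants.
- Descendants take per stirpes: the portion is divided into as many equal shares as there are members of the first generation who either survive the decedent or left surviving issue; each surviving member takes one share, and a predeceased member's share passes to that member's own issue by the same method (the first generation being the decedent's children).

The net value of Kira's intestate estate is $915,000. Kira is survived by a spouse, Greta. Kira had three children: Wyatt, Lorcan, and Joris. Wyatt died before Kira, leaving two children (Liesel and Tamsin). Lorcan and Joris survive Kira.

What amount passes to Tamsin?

Tamsin receives $105,000.

Greta first takes $75,000, leaving a balance of $840,000. Greta then takes one-quarter of the balance ($210,000), for a total of $285,000. The remaining $630,000 passes to the descendants.
The descendants' portion ($630,000) is divided into 3 shares of $210,000: Lorcan and Joris each take $210,000; Wyatt's $210,000 share passes to Wyatt's issue.
Wyatt's share ($210,000) is divided into 2 shares of $105,000: Liesel and Tamsin each take $105,000.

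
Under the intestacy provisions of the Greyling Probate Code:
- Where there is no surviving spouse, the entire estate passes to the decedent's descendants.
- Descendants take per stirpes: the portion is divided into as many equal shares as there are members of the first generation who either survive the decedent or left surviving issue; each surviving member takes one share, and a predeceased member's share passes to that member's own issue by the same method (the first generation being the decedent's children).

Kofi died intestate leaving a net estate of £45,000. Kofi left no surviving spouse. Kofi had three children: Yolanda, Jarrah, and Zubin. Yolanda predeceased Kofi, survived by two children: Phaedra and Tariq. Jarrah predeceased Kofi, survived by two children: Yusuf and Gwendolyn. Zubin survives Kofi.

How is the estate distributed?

The entire £45,000 passes to the descendants.
That amount (£45,000) is divided into 3 shares of £15,000: Zubin takes £15,000; Yolanda's £15,000 share passes to Yolanda's issue; Jarrah's £15,000 share passes to Jarrah's issue.
Yolanda's share (£15,000) is divided into 2 shares of £7,500: Phaedra and Tariq each take £7,500.
Jarrah's share (£15,000) is divided into 2 shares of £7,500: Yusuf and Gwendolyn each take £7,500.

Phaedra: £7,500; Tariq: £7,500; Yusuf: £7,500; Gwendolyn: £7,500; Zubin: £15,000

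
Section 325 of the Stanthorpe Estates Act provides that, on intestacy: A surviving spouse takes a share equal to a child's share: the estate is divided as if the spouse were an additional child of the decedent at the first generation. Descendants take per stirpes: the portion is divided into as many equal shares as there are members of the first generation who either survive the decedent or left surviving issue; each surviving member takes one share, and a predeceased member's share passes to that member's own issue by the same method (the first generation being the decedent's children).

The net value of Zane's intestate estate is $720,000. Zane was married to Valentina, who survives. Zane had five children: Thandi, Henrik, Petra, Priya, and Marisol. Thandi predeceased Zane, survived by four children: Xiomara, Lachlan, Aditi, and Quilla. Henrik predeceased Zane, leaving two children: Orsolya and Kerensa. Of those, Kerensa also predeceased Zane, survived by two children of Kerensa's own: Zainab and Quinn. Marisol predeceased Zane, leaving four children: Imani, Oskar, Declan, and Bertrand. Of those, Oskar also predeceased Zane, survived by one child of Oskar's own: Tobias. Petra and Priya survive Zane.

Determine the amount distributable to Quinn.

The spouse counts as an additional share at the children's level, so there are 6 primary shares of $120,000. Valentina takes one such share ($120,000).
The children's combined portion ($600,000) is divided into 5 shares of $120,000: Petra and Priya each take $120,000; Thandi's $120,000 share passes to Thandi's issue; Henrik's $120,000 share passes to Henrik's issue; Marisol's $120,000 share passes to Marisol's issue.
Thandi's share ($120,000) is divided into 4 shares of $30,000: Xiomara, Lachlan, Aditi, and Quilla each take $30,000.
Henrik's share ($120,000) is divided into 2 shares of $60,000: Orsolya takes $60,000; Kerensa's $60,000 share passes to Kerensa's issue.
Kerensa's share ($60,000) is divided into 2 shares of $30,000: Zainab and Quinn each take $30,000.
Marisol's share ($120,000) is divided into 4 shares of $30,000: Imani, Declan, and Bertrand each take $30,000; Oskar's $30,000 share passes to Oskar's issue.
Oskar's share ($30,000) passes entirely to Tobias.

Quinn receives $30,000.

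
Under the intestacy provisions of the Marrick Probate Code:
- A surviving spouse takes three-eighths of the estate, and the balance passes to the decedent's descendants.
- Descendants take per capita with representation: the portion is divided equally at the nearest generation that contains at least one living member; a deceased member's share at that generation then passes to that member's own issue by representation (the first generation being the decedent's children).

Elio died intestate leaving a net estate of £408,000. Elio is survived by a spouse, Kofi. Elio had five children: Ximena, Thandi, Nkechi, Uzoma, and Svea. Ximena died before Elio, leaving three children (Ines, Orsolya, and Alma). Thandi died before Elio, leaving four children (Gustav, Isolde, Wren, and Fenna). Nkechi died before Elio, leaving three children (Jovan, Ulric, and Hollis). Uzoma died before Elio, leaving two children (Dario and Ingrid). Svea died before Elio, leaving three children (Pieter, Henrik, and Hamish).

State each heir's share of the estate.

Kofi: £153,000; Ines: £17,000; Orsolya: £17,000; Alma: £17,000; Gustav: £17,000; Isolde: £17,000; Wren: £17,000; Fenna: £17,000; Jovan: £17,000; Ulric: £17,000; Hollis: £17,000; Dario: £17,000; Ingrid: £17,000; Pieter: £17,000; Henrik: £17,000; Hamish: £17,000

Kofi takes three-eighths of £408,000 = £153,000. The remaining £255,000 passes to the descendants.
No child survives, so the initial division is made at the grandchildren's generation.
The descendants' portion (£255,000) is divided into 15 shares of £17,000: Ines, Orsolya, Alma, Gustav, Isolde, Wren, Fenna, Jovan, Ulric, Hollis, Dario, Ingrid, Pieter, Henrik, and Hamish each take £17,000.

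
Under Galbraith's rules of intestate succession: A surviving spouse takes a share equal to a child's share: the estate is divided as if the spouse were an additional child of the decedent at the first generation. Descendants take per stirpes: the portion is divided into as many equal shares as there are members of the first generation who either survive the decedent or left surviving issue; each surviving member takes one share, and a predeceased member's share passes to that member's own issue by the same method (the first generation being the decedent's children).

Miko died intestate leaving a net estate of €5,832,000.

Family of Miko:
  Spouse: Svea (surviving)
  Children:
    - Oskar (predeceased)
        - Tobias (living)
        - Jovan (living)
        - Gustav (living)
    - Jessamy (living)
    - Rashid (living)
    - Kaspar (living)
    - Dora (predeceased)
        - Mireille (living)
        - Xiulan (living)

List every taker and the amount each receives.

Svea: €972,000; Tobias: €324,000; Jovan: €324,000; Gustav: €324,000; Jessamy: €972,000; Rashid: €972,000; Kaspar: €972,000; Mireille: €486,000; Xiulan: €486,000

The spouse counts as an additional share at the children's level, so there are 6 primary shares of €972,000. Svea takes one such share (€972,000).
The children's combined portion (€4,860,000) is divided into 5 shares of €972,000: Jessamy, Rashid, and Kaspar each take €972,000; Oskar's €972,000 share passes to Oskar's issue; Dora's €972,000 share passes to Dora's issue.
Oskar's share (€972,000) is divided into 3 shares of €324,000: Tobias, Jovan, and Gustav each take €324,000.
Dora's share (€972,000) is divided into 2 shares of €486,000: Mireille and Xiulan each take €486,000.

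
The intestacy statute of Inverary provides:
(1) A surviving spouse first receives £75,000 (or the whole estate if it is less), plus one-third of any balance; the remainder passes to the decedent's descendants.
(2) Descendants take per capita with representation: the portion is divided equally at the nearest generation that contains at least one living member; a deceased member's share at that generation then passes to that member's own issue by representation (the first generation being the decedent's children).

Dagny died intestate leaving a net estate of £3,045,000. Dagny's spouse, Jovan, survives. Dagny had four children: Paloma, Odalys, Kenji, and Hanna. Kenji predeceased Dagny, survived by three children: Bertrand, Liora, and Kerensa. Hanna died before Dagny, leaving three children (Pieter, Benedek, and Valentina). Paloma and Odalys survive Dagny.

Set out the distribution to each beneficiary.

Jovan first takes £75,000, leaving a balance of £2,970,000. Jovan then takes one-third of the balance (£990,000), for a total of £1,065,000. The remaining £1,980,000 passes to the descendants.
The descendants' portion (£1,980,000) is divided into 4 shares of £495,000: Paloma and Odalys each take £495,000; Kenji's £495,000 share passes to Kenji's issue; Hanna's £495,000 share passes to Hanna's issue.
Kenji's share (£495,000) is divided into 3 shares of £165,000: Bertrand, Liora, and Kerensa each take £165,000.
Hanna's share (£495,000) is divided into 3 shares of £165,000: Pieter, Benedek, and Valentina each take £165,000.

Jovan: £1,065,000; Paloma: £495,000; Odalys: £495,000; Bertrand: £165,000; Liora: £165,000; Kerensa: £165,000; Pieter: £165,000; Benedek: £165,000; Valentina: £165,000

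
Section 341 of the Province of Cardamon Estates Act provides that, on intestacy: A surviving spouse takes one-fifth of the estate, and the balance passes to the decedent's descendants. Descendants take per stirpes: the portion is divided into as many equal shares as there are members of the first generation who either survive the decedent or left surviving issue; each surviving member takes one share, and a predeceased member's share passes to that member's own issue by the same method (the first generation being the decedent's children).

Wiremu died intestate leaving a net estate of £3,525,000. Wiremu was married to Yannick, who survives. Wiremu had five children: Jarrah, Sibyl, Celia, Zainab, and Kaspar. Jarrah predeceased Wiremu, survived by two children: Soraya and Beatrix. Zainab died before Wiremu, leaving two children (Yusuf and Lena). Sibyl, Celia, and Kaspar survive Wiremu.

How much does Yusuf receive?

Yannick takes one-fifth of £3,525,000 = £705,000. The remaining £2,820,000 passes to the descendants.
The descendants' portion (£2,820,000) is divided into 5 shares of £564,000: Sibyl, Celia, and Kaspar each take £564,000; Jarrah's £564,000 share passes to Jarrah's issue; Zainab's £564,000 share passes to Zainab's issue.
Jarrah's share (£564,000) is divided into 2 shares of £282,000: Soraya and Beatrix each take £282,000.
Zainab's share (£564,000) is divided into 2 shares of £282,000: Yusuf and Lena each take £282,000.

Yusuf receives £282,000.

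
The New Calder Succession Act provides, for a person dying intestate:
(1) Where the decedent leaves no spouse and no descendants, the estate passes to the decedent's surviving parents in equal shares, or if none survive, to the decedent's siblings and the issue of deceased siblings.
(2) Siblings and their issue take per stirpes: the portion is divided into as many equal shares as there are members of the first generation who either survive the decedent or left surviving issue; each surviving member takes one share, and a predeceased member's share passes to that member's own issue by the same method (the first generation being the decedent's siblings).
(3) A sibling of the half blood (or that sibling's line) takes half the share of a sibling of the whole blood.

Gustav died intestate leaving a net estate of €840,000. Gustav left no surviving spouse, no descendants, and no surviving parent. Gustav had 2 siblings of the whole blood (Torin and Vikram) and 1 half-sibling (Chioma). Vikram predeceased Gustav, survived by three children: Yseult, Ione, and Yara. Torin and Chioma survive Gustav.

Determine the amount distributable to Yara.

The entire €840,000 passes to the siblings and their issue.
Counting each half-blood sibling's line as half a unit, there are 5/2 units in €840,000, so one unit is €336,000. Whole-blood lines (Torin and Vikram) take €336,000 each; half-blood lines (Chioma) take €168,000 each.
Vikram's share (€336,000) is divided into 3 shares of €112,000: Yseult, Ione, and Yara each take €112,000.

Yara receives €112,000.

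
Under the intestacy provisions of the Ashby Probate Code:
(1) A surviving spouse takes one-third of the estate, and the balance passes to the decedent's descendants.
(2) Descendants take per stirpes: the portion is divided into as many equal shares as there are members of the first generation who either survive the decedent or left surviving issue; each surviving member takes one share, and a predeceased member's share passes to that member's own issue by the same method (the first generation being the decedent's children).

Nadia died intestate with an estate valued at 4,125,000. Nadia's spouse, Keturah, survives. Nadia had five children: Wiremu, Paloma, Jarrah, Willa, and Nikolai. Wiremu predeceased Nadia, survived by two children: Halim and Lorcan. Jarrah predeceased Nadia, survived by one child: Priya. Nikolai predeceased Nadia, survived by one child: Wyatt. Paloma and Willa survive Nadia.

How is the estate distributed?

Keturah takes one-third of 4,125,000 = 1,375,000. The remaining 2,750,000 passes to the descendants.
The descendants' portion (2,750,000) is divided into 5 shares of 550,000: Paloma and Willa each take 550,000; Wiremu's 550,000 share passes to Wiremu's issue; Jarrah's 550,000 share passes to Jarrah's issue; Nikolai's 550,000 share passes to Nikolai's issue.
Wiremu's share (550,000) is divided into 2 shares of 275,000: Halim and Lorcan each take 275,000.
Jarrah's share (550,000) passes entirely to Priya.
Nikolai's share (550,000) passes entirely to Wyatt.

Keturah: 1,375,000; Halim: 275,000; Lorcan: 275,000; Paloma: 550,000; Priya: 550,000; Willa: 550,000; Wyatt: 550,000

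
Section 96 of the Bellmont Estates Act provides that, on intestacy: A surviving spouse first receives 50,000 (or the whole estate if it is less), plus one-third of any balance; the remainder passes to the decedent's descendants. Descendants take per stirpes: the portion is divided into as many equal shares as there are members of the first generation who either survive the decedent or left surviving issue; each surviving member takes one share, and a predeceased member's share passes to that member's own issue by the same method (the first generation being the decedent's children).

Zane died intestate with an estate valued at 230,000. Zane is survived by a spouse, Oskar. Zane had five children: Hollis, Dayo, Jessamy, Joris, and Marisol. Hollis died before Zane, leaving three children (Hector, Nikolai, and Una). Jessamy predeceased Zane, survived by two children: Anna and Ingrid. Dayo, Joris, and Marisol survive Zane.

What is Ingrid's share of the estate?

Ingrid receives 12,000.

Oskar first takes 50,000, leaving a balance of 180,000. Oskar then takes one-third of the balance (60,000), for a total of 110,000. The remaining 120,000 passes to the descendants.
The descendants' portion (120,000) is divided into 5 shares of 24,000: Dayo, Joris, and Marisol each take 24,000; Hollis's 24,000 share passes to Hollis's issue; Jessamy's 24,000 share passes to Jessamy's issue.
Hollis's share (24,000) is divided into 3 shares of 8,000: Hector, Nikolai, and Una each take 8,000.
Jessamy's share (24,000) is divided into 2 shares of 12,000: Anna and Ingrid each take 12,000.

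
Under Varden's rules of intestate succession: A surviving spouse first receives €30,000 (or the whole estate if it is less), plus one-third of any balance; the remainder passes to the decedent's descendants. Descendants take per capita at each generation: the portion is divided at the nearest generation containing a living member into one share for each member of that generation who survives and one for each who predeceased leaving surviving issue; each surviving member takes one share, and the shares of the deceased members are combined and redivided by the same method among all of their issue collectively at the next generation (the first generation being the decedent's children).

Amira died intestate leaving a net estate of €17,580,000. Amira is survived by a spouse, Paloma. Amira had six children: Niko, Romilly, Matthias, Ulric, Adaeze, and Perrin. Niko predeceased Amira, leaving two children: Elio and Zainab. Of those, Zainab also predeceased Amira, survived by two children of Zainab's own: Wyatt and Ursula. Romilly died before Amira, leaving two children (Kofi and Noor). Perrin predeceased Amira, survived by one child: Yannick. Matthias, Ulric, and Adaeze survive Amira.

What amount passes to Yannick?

Yannick receives €1,170,000.

Paloma first takes €30,000, leaving a balance of €17,550,000. Paloma then takes one-third of the balance (€5,850,000), for a total of €5,880,000. The remaining €11,700,000 passes to the descendants.
The descendants' portion (€11,700,000) is divided at the children's generation into 6 shares of €1,950,000. Matthias, Ulric, and Adaeze each take €1,950,000. The 3 shares of the deceased (Niko, Romilly, and Perrin) are combined into a pool of €5,850,000.
That pool (€5,850,000) is divided at the grandchildren's generation into 5 shares of €1,170,000. Elio, Kofi, Noor, and Yannick each take €1,170,000. The remaining share for the deceased Zainab (€1,170,000) is carried to the next generation.
That pool (€1,170,000) is divided at the great-grandchildren's generation equally among Wyatt and Ursula: €585,000 each.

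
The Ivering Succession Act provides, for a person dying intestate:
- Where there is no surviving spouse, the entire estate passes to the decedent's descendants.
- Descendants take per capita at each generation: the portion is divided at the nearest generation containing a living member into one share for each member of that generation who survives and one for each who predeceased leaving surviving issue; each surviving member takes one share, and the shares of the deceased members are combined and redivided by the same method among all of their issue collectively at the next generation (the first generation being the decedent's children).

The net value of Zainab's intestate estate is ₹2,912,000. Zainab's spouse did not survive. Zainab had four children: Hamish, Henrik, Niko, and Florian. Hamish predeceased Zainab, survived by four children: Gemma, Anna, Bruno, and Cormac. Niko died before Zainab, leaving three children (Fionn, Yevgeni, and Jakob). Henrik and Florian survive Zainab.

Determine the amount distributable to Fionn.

Fionn receives ₹208,000.

The entire ₹2,912,000 passes to the descendants.
That amount (₹2,912,000) is divided at the children's generation into 4 shares of ₹728,000. Henrik and Florian each take ₹728,000. The 2 shares of the deceased (Hamish and Niko) are combined into a pool of ₹1,456,000.
That pool (₹1,456,000) is divided at the grandchildren's generation equally among Gemma, Anna, Bruno, Cormac, Fionn, Yevgeni, and Jakob: ₹208,000 each.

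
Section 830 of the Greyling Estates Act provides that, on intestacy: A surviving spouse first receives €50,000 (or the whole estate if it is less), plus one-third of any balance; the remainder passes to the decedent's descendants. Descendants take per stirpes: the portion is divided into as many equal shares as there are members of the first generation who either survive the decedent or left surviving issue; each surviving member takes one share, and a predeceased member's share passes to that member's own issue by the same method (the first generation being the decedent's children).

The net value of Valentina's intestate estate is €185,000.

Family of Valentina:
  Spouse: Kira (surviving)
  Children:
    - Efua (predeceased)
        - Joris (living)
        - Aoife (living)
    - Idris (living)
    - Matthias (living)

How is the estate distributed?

Kira: €95,000; Joris: €15,000; Aoife: €15,000; Idris: €30,000; Matthias: €30,000

Kira first takes €50,000, leaving a balance of €135,000. Kira then takes one-third of the balance (€45,000), for a total of €95,000. The remaining €90,000 passes to the descendants.
The descendants' portion (€90,000) is divided into 3 shares of €30,000: Idris and Matthias each take €30,000; Efua's €30,000 share passes to Efua's issue.
Efua's share (€30,000) is divided into 2 shares of €15,000: Joris and Aoife each take €15,000.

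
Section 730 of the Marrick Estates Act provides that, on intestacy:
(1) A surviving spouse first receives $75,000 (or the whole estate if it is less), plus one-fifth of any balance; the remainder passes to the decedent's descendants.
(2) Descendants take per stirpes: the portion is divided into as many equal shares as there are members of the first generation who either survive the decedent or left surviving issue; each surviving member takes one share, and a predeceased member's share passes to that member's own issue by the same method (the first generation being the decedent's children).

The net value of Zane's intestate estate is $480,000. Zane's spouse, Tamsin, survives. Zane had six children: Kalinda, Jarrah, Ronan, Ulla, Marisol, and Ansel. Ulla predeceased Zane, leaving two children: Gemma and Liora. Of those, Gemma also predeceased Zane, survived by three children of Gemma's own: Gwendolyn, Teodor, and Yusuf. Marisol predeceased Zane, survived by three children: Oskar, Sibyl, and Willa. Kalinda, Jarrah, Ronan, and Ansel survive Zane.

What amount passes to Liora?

Liora receives $27,000.

Tamsin first takes $75,000, leaving a balance of $405,000. Tamsin then takes one-fifth of the balance ($81,000), for a total of $156,000. The remaining $324,000 passes to the descendants.
The descendants' portion ($324,000) is divided into 6 shares of $54,000: Kalinda, Jarrah, Ronan, and Ansel each take $54,000; Ulla's $54,000 share passes to Ulla's issue; Marisol's $54,000 share passes to Marisol's issue.
Ulla's share ($54,000) is divided into 2 shares of $27,000: Liora takes $27,000; Gemma's $27,000 share passes to Gemma's issue.
Gemma's share ($27,000) is divided into 3 shares of $9,000: Gwendolyn, Teodor, and Yusuf each take $9,000.
Marisol's share ($54,000) is divided into 3 shares of $18,000: Oskar, Sibyl, and Willa each take $18,000.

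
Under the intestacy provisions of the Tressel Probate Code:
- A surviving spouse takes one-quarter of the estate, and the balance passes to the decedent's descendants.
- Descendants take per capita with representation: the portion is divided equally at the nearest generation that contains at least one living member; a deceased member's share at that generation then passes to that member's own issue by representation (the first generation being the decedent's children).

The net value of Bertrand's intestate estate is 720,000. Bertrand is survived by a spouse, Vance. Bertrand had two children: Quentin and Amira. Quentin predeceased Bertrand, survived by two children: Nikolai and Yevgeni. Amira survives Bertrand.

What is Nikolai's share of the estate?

Vance takes one-quarter of 720,000 = 180,000. The remaining 540,000 passes to the descendants.
The descendants' portion (540,000) is divided into 2 shares of 270,000: Amira takes 270,000; Quentin's 270,000 share passes to Quentin's issue.
Quentin's share (270,000) is divided into 2 shares of 135,000: Nikolai and Yevgeni each take 135,000.

Nikolai receives 135,000.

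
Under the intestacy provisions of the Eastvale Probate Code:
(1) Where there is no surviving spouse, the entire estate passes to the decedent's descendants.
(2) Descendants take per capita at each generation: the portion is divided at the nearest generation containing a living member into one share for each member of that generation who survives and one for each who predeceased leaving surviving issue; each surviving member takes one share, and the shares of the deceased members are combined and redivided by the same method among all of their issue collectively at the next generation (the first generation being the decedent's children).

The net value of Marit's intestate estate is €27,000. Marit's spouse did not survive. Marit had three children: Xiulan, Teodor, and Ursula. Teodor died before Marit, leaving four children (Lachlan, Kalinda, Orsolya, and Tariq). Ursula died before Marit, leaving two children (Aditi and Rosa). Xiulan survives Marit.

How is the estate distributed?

Xiulan: €9,000; Lachlan: €3,000; Kalinda: €3,000; Orsolya: €3,000; Tariq: €3,000; Aditi: €3,000; Rosa: €3,000

The entire €27,000 passes to the descendants.
That amount (€27,000) is divided at the children's generation into 3 shares of €9,000. Xiulan takes €9,000. The 2 shares of the deceased (Teodor and Ursula) are combined into a pool of €18,000.
That pool (€18,000) is divided at the grandchildren's generation equally among Lachlan, Kalinda, Orsolya, Tariq, Aditi, and Rosa: €3,000 each.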